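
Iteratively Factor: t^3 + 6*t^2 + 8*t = (t + 4)*(t^2 + 2*t) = (t + 2)*(t + 4)*(t)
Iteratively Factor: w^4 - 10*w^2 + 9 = (w - 1)*(w^3 + w^2 - 9*w - 9) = (w - 1)*(w + 1)*(w^2 - 9) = (w - 3)*(w - 1)*(w + 1)*(w + 3)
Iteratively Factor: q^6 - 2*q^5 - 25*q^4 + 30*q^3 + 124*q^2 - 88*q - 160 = (q - 5)*(q^5 + 3*q^4 - 10*q^3 - 20*q^2 + 24*q + 32) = (q - 5)*(q + 2)*(q^4 + q^3 - 12*q^2 + 4*q + 16) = (q - 5)*(q - 2)*(q + 2)*(q^3 + 3*q^2 - 6*q - 8) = (q - 5)*(q - 2)*(q + 1)*(q + 2)*(q^2 + 2*q - 8) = (q - 5)*(q - 2)*(q + 1)*(q + 2)*(q + 4)*(q - 2)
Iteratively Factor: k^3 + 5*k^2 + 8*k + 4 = (k + 2)*(k^2 + 3*k + 2) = (k + 2)^2*(k + 1)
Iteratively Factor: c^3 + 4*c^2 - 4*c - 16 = (c + 2)*(c^2 + 2*c - 8) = (c - 2)*(c + 2)*(c + 4)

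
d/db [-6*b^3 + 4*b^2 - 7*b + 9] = -18*b^2 + 8*b - 7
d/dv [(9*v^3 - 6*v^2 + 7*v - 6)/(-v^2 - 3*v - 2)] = (-9*v^4 - 54*v^3 - 29*v^2 + 12*v - 32)/(v^4 + 6*v^3 + 13*v^2 + 12*v + 4)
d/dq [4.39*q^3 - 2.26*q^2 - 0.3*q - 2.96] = 13.17*q^2 - 4.52*q - 0.3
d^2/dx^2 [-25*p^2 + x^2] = 2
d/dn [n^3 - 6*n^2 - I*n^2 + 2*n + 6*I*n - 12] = 3*n^2 - 12*n - 2*I*n + 2 + 6*I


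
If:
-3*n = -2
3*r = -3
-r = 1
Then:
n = 2/3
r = -1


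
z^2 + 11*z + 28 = (z + 4)*(z + 7)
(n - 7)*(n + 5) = n^2 - 2*n - 35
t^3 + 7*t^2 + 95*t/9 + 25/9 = (t + 1/3)*(t + 5/3)*(t + 5)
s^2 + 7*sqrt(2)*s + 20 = (s + 2*sqrt(2))*(s + 5*sqrt(2))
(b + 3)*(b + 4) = b^2 + 7*b + 12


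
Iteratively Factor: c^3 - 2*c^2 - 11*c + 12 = (c - 1)*(c^2 - c - 12) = (c - 1)*(c + 3)*(c - 4)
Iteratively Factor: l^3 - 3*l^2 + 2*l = (l)*(l^2 - 3*l + 2) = l*(l - 2)*(l - 1)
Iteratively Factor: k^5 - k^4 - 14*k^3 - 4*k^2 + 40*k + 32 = (k + 1)*(k^4 - 2*k^3 - 12*k^2 + 8*k + 32) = (k - 2)*(k + 1)*(k^3 - 12*k - 16) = (k - 2)*(k + 1)*(k + 2)*(k^2 - 2*k - 8) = (k - 4)*(k - 2)*(k + 1)*(k + 2)*(k + 2)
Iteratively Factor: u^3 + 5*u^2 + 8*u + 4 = (u + 2)*(u^2 + 3*u + 2) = (u + 2)^2*(u + 1)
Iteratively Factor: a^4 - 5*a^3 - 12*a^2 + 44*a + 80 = (a - 5)*(a^3 - 12*a - 16) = (a - 5)*(a + 2)*(a^2 - 2*a - 8) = (a - 5)*(a - 4)*(a + 2)*(a + 2)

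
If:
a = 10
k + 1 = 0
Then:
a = 10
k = -1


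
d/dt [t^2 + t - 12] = 2*t + 1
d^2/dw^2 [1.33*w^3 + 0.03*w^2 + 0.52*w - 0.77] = 7.98*w + 0.06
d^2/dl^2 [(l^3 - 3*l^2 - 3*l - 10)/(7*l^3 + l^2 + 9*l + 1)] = 4*(-77*l^6 - 315*l^5 - 1239*l^4 - 60*l^3 - 879*l^2 - 24*l - 388)/(343*l^9 + 147*l^8 + 1344*l^7 + 526*l^6 + 1770*l^5 + 624*l^4 + 804*l^3 + 246*l^2 + 27*l + 1)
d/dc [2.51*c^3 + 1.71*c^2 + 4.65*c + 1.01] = 7.53*c^2 + 3.42*c + 4.65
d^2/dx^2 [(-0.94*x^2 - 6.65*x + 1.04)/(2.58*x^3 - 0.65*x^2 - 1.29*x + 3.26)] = (-12.514032*x^6 - 265.59036*x^5 + 131.213124*x^4 + 34.472918*x^3 + 641.099112*x^2 - 131.799252*x - 68.04286)/(17.173512*x^9 - 12.97998*x^8 - 22.490118*x^7 + 77.804947*x^6 - 21.557061*x^5 - 64.212537*x^4 + 96.511995*x^3 - 4.448922*x^2 - 41.128812*x + 34.645976)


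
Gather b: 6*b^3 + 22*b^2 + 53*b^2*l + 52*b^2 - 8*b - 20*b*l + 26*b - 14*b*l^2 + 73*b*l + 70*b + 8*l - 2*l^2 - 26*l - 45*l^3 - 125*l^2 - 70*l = 6*b^3 + b^2*(53*l + 74) + b*(-14*l^2 + 53*l + 88) - 45*l^3 - 127*l^2 - 88*l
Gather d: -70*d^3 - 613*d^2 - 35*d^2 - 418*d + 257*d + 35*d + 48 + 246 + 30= -70*d^3 - 648*d^2 - 126*d + 324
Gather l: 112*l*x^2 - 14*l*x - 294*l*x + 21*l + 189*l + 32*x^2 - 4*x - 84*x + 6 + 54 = l*(112*x^2 - 308*x + 210) + 32*x^2 - 88*x + 60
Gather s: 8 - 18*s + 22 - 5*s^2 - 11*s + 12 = -5*s^2 - 29*s + 42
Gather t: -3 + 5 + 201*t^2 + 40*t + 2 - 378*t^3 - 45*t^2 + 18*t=-378*t^3 + 156*t^2 + 58*t + 4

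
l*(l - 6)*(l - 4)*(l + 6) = l^4 - 4*l^3 - 36*l^2 + 144*l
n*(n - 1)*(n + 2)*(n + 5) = n^4 + 6*n^3 + 3*n^2 - 10*n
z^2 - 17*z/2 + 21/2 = (z - 7)*(z - 3/2)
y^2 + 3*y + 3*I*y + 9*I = (y + 3)*(y + 3*I)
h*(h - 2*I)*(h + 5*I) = h^3 + 3*I*h^2 + 10*h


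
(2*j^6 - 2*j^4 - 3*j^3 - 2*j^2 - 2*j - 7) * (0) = 0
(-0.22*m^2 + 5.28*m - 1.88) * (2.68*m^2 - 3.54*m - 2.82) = -0.5896*m^4 + 14.9292*m^3 - 23.1092*m^2 - 8.2344*m + 5.3016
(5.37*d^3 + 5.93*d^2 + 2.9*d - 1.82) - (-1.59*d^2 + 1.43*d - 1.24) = 5.37*d^3 + 7.52*d^2 + 1.47*d - 0.58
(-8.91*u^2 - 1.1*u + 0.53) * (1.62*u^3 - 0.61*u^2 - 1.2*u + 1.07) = -14.4342*u^5 + 3.6531*u^4 + 12.2216*u^3 - 8.537*u^2 - 1.813*u + 0.5671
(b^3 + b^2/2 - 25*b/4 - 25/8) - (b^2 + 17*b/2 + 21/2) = b^3 - b^2/2 - 59*b/4 - 109/8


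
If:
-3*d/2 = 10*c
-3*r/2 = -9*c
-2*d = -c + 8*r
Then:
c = 0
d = 0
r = 0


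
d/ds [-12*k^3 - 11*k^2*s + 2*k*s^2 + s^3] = -11*k^2 + 4*k*s + 3*s^2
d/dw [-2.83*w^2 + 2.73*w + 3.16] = 2.73 - 5.66*w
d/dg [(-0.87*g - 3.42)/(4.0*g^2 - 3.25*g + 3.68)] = (3.48*g^2 + 27.36*g - 14.3166)/(16.0*g^4 - 26.0*g^3 + 40.0025*g^2 - 23.92*g + 13.5424)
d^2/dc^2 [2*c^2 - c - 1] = 4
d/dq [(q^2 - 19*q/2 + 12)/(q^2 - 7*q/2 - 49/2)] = (24*q^2 - 292*q + 1099)/(4*q^4 - 28*q^3 - 147*q^2 + 686*q + 2401)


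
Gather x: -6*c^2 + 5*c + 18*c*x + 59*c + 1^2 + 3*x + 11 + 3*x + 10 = -6*c^2 + 64*c + x*(18*c + 6) + 22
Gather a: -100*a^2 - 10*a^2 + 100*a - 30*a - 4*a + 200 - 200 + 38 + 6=-110*a^2 + 66*a + 44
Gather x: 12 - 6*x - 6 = 6 - 6*x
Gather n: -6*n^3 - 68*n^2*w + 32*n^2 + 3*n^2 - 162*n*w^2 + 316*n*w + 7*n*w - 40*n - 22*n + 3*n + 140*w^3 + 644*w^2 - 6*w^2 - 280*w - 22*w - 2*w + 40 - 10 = -6*n^3 + n^2*(35 - 68*w) + n*(-162*w^2 + 323*w - 59) + 140*w^3 + 638*w^2 - 304*w + 30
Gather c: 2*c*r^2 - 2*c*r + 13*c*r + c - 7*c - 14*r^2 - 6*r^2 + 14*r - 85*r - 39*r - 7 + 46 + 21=c*(2*r^2 + 11*r - 6) - 20*r^2 - 110*r + 60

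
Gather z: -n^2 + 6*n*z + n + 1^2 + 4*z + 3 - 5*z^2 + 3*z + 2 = -n^2 + n - 5*z^2 + z*(6*n + 7) + 6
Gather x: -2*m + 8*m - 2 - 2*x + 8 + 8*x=6*m + 6*x + 6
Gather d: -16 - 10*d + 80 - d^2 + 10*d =64 - d^2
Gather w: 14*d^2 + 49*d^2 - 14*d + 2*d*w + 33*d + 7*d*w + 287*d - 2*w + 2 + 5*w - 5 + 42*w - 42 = 63*d^2 + 306*d + w*(9*d + 45) - 45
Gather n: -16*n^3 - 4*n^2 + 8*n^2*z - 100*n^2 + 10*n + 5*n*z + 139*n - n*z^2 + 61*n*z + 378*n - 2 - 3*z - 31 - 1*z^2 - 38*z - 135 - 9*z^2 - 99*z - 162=-16*n^3 + n^2*(8*z - 104) + n*(-z^2 + 66*z + 527) - 10*z^2 - 140*z - 330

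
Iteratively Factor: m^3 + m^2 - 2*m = (m - 1)*(m^2 + 2*m) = m*(m - 1)*(m + 2)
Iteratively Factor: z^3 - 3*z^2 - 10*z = (z + 2)*(z^2 - 5*z) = z*(z + 2)*(z - 5)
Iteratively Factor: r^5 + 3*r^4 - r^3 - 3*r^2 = (r)*(r^4 + 3*r^3 - r^2 - 3*r) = r*(r + 3)*(r^3 - r) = r*(r - 1)*(r + 3)*(r^2 + r) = r*(r - 1)*(r + 1)*(r + 3)*(r)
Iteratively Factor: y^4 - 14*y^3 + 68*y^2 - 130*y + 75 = (y - 1)*(y^3 - 13*y^2 + 55*y - 75) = (y - 5)*(y - 1)*(y^2 - 8*y + 15) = (y - 5)^2*(y - 1)*(y - 3)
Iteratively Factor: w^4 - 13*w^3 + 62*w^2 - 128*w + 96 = (w - 3)*(w^3 - 10*w^2 + 32*w - 32) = (w - 4)*(w - 3)*(w^2 - 6*w + 8) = (w - 4)^2*(w - 3)*(w - 2)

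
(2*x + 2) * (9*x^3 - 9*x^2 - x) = 18*x^4 - 20*x^2 - 2*x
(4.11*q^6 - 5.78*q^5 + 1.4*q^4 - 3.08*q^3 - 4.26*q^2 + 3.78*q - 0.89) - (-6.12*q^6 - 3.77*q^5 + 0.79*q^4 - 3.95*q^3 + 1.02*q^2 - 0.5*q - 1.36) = 10.23*q^6 - 2.01*q^5 + 0.61*q^4 + 0.87*q^3 - 5.28*q^2 + 4.28*q + 0.47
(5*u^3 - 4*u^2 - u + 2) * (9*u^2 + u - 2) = 45*u^5 - 31*u^4 - 23*u^3 + 25*u^2 + 4*u - 4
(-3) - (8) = -11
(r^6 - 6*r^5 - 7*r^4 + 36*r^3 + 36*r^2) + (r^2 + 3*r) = r^6 - 6*r^5 - 7*r^4 + 36*r^3 + 37*r^2 + 3*r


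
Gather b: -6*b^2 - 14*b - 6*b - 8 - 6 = -6*b^2 - 20*b - 14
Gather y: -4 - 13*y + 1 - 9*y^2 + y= -9*y^2 - 12*y - 3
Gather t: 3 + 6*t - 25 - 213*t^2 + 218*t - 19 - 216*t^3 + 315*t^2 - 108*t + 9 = -216*t^3 + 102*t^2 + 116*t - 32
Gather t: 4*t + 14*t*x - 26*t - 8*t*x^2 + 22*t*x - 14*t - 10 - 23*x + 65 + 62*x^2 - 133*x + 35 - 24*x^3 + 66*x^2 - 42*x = t*(-8*x^2 + 36*x - 36) - 24*x^3 + 128*x^2 - 198*x + 90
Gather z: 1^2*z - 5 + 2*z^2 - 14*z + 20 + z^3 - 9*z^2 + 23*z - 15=z^3 - 7*z^2 + 10*z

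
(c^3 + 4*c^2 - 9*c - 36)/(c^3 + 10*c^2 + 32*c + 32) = (c^2 - 9)/(c^2 + 6*c + 8)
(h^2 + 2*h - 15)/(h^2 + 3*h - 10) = (h - 3)/(h - 2)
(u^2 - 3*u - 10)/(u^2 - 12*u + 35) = (u + 2)/(u - 7)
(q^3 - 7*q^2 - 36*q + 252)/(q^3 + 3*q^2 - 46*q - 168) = (q - 6)/(q + 4)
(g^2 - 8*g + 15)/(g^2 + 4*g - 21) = (g - 5)/(g + 7)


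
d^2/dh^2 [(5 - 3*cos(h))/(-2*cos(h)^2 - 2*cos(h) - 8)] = (-27*(1 - cos(2*h))^2*cos(h) + 23*(1 - cos(2*h))^2 - 395*cos(h) - 94*cos(2*h) + 69*cos(3*h) + 6*cos(5*h) - 162)/(2*cos(h) + cos(2*h) + 9)^3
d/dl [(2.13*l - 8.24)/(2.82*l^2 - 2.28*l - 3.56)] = (-6.0066*l^2 + 46.4736*l - 26.37)/(7.9524*l^4 - 12.8592*l^3 - 14.88*l^2 + 16.2336*l + 12.6736)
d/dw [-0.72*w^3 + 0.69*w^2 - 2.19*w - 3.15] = -2.16*w^2 + 1.38*w - 2.19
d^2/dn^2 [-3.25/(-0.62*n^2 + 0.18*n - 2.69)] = (-2.4986*n^2 + 0.7254*n + 3.25*(1.24*n - 0.18)*(2.48*n - 0.36) - 10.8407)/(0.62*n^2 - 0.18*n + 2.69)^3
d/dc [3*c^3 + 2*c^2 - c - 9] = 9*c^2 + 4*c - 1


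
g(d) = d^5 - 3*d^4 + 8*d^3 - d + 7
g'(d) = 5*d^4 - 12*d^3 + 24*d^2 - 1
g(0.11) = 6.90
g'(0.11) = -0.72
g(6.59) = 9060.68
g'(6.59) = 7036.98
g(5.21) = 2761.49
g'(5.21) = 2637.42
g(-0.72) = 3.73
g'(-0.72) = 17.26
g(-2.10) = -164.17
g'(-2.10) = 313.21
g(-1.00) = -4.00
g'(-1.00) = 40.00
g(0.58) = 7.71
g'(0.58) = 5.30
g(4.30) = 1083.20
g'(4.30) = 1198.08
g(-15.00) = -938228.00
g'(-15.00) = 299024.00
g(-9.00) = -84548.00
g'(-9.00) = 43496.00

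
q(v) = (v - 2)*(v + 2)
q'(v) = 2*v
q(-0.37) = -3.86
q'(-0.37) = -0.74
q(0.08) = -3.99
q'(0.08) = 0.16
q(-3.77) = 10.21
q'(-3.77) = -7.54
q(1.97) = -0.12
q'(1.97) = 3.94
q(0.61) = -3.63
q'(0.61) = 1.22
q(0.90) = -3.19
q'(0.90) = 1.80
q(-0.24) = -3.94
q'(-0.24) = -0.48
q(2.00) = 0.00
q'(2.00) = 4.00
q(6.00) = 32.00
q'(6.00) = 12.00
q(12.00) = 140.00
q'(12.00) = 24.00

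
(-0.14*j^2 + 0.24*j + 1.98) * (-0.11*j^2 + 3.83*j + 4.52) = 0.0154*j^4 - 0.5626*j^3 + 0.0686*j^2 + 8.6682*j + 8.9496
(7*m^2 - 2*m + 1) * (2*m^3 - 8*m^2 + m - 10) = 14*m^5 - 60*m^4 + 25*m^3 - 80*m^2 + 21*m - 10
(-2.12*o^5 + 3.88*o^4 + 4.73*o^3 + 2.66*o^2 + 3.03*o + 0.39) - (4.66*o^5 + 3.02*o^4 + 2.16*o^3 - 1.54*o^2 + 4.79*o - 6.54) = -6.78*o^5 + 0.86*o^4 + 2.57*o^3 + 4.2*o^2 - 1.76*o + 6.93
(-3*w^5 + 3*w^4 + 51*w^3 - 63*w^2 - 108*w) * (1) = -3*w^5 + 3*w^4 + 51*w^3 - 63*w^2 - 108*w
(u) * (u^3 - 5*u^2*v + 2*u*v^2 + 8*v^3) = u^4 - 5*u^3*v + 2*u^2*v^2 + 8*u*v^3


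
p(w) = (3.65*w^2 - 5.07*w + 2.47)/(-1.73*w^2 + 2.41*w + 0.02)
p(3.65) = -2.29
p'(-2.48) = -0.10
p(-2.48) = -2.26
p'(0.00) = -15135.25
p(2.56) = -2.61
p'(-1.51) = -0.33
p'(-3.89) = -0.03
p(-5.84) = -2.14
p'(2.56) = 0.62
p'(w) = (3.46*w - 2.41)*(3.65*w^2 - 5.07*w + 2.47)/(-1.73*w^2 + 2.41*w + 0.02)^2 + (7.3*w - 5.07)/(-1.73*w^2 + 2.41*w + 0.02) = (0.0253999999999976*w^2 + 8.6922*w - 6.0541)/(2.9929*w^4 - 8.3386*w^3 + 5.7389*w^2 + 0.0964*w + 0.0004)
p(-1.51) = -2.44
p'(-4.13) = -0.03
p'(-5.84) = -0.01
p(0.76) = 0.85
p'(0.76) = 0.78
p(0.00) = 123.50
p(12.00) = -2.12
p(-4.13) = -2.17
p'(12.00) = 0.00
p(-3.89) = -2.18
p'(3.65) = 0.13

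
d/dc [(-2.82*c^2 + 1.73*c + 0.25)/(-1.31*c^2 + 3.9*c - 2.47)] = (-8.7317*c^2 + 14.5858*c - 5.2481)/(1.7161*c^4 - 10.218*c^3 + 21.6814*c^2 - 19.266*c + 6.1009)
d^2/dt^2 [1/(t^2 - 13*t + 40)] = 2*(-t^2 + 13*t + (2*t - 13)^2 - 40)/(t^2 - 13*t + 40)^3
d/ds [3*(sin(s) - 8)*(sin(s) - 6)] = 6*(sin(s) - 7)*cos(s)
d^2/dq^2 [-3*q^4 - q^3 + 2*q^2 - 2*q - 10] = -36*q^2 - 6*q + 4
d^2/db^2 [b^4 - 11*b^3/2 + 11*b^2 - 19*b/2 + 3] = 12*b^2 - 33*b + 22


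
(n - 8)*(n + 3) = n^2 - 5*n - 24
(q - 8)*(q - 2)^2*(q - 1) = q^4 - 13*q^3 + 48*q^2 - 68*q + 32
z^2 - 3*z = z*(z - 3)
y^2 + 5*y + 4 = (y + 1)*(y + 4)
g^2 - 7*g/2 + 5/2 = (g - 5/2)*(g - 1)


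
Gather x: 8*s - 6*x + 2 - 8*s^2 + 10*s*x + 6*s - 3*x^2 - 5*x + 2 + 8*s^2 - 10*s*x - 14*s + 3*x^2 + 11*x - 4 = 0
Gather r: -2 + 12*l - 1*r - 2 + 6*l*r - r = 12*l + r*(6*l - 2) - 4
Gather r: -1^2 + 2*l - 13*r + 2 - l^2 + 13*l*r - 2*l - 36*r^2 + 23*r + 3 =-l^2 - 36*r^2 + r*(13*l + 10) + 4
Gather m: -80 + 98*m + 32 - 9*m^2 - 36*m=-9*m^2 + 62*m - 48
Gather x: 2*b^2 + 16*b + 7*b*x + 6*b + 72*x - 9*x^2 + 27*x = 2*b^2 + 22*b - 9*x^2 + x*(7*b + 99)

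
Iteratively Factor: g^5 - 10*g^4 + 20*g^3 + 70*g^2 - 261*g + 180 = (g + 3)*(g^4 - 13*g^3 + 59*g^2 - 107*g + 60) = (g - 3)*(g + 3)*(g^3 - 10*g^2 + 29*g - 20) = (g - 3)*(g - 1)*(g + 3)*(g^2 - 9*g + 20) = (g - 5)*(g - 3)*(g - 1)*(g + 3)*(g - 4)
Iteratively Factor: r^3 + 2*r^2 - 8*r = (r)*(r^2 + 2*r - 8) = r*(r + 4)*(r - 2)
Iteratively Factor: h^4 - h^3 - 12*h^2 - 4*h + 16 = (h + 2)*(h^3 - 3*h^2 - 6*h + 8) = (h - 1)*(h + 2)*(h^2 - 2*h - 8) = (h - 4)*(h - 1)*(h + 2)*(h + 2)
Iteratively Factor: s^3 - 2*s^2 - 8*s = (s - 4)*(s^2 + 2*s) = s*(s - 4)*(s + 2)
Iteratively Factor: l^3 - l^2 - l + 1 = (l - 1)*(l^2 - 1) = (l - 1)^2*(l + 1)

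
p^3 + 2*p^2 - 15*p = p*(p - 3)*(p + 5)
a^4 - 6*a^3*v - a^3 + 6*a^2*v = a^2*(a - 1)*(a - 6*v)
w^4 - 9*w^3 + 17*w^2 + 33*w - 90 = (w - 5)*(w - 3)^2*(w + 2)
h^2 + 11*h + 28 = (h + 4)*(h + 7)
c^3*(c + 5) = c^4 + 5*c^3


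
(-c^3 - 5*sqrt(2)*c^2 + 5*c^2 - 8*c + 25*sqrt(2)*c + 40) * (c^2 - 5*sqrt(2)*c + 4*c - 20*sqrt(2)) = -c^5 + c^4 + 62*c^3 - 42*c^2 + 40*sqrt(2)*c^2 - 840*c - 40*sqrt(2)*c - 800*sqrt(2)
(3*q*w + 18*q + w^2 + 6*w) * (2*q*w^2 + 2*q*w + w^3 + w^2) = 6*q^2*w^3 + 42*q^2*w^2 + 36*q^2*w + 5*q*w^4 + 35*q*w^3 + 30*q*w^2 + w^5 + 7*w^4 + 6*w^3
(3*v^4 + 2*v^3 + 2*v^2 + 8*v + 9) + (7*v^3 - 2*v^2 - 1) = 3*v^4 + 9*v^3 + 8*v + 8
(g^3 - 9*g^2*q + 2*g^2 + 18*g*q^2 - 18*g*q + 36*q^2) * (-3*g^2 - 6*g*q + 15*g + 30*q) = -3*g^5 + 21*g^4*q + 9*g^4 - 63*g^3*q + 30*g^3 - 108*g^2*q^3 - 210*g^2*q + 324*g*q^3 + 1080*q^3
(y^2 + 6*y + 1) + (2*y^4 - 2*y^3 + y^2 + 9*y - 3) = 2*y^4 - 2*y^3 + 2*y^2 + 15*y - 2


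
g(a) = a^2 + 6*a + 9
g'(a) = 2*a + 6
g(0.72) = 13.84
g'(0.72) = 7.44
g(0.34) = 11.16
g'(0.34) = 6.68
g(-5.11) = 4.45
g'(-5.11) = -4.22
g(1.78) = 22.85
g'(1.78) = 9.56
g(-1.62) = 1.90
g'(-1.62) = 2.76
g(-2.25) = 0.56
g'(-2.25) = 1.50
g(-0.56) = 5.95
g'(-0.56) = 4.88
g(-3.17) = 0.03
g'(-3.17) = -0.34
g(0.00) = 9.00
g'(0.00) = 6.00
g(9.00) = 144.00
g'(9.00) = 24.00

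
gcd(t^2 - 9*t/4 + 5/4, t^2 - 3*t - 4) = 1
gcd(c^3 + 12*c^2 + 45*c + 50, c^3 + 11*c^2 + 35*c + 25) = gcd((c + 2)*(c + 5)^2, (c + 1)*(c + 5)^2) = c^2 + 10*c + 25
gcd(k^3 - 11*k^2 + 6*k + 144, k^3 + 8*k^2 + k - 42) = k + 3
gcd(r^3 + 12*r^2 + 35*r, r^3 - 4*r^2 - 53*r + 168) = r + 7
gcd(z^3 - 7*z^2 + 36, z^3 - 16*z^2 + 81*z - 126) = z^2 - 9*z + 18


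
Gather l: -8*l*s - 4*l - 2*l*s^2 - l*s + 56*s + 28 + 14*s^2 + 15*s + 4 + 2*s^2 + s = l*(-2*s^2 - 9*s - 4) + 16*s^2 + 72*s + 32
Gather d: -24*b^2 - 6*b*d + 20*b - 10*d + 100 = -24*b^2 + 20*b + d*(-6*b - 10) + 100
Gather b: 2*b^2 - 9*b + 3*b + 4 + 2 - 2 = 2*b^2 - 6*b + 4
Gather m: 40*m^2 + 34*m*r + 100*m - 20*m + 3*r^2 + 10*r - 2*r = 40*m^2 + m*(34*r + 80) + 3*r^2 + 8*r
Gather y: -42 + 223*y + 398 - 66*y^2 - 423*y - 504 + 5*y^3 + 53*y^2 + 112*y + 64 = 5*y^3 - 13*y^2 - 88*y - 84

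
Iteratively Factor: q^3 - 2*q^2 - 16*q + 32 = (q - 4)*(q^2 + 2*q - 8) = (q - 4)*(q - 2)*(q + 4)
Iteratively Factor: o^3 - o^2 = (o)*(o^2 - o) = o^2*(o - 1)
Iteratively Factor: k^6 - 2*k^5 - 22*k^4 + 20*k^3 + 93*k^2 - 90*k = (k - 5)*(k^5 + 3*k^4 - 7*k^3 - 15*k^2 + 18*k) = k*(k - 5)*(k^4 + 3*k^3 - 7*k^2 - 15*k + 18) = k*(k - 5)*(k + 3)*(k^3 - 7*k + 6) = k*(k - 5)*(k + 3)^2*(k^2 - 3*k + 2) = k*(k - 5)*(k - 2)*(k + 3)^2*(k - 1)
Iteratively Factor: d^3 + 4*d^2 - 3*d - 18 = (d + 3)*(d^2 + d - 6) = (d - 2)*(d + 3)*(d + 3)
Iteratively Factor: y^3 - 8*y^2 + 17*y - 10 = (y - 2)*(y^2 - 6*y + 5) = (y - 2)*(y - 1)*(y - 5)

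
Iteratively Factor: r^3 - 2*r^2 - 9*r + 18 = (r + 3)*(r^2 - 5*r + 6) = (r - 2)*(r + 3)*(r - 3)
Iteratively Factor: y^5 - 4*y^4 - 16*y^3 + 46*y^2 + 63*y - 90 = (y + 3)*(y^4 - 7*y^3 + 5*y^2 + 31*y - 30) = (y + 2)*(y + 3)*(y^3 - 9*y^2 + 23*y - 15) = (y - 1)*(y + 2)*(y + 3)*(y^2 - 8*y + 15) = (y - 3)*(y - 1)*(y + 2)*(y + 3)*(y - 5)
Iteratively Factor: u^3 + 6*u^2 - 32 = (u + 4)*(u^2 + 2*u - 8) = (u + 4)^2*(u - 2)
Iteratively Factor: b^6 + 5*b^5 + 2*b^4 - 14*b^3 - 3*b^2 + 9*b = (b + 3)*(b^5 + 2*b^4 - 4*b^3 - 2*b^2 + 3*b) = b*(b + 3)*(b^4 + 2*b^3 - 4*b^2 - 2*b + 3) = b*(b - 1)*(b + 3)*(b^3 + 3*b^2 - b - 3) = b*(b - 1)*(b + 1)*(b + 3)*(b^2 + 2*b - 3) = b*(b - 1)^2*(b + 1)*(b + 3)*(b + 3)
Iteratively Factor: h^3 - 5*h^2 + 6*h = (h - 3)*(h^2 - 2*h) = (h - 3)*(h - 2)*(h)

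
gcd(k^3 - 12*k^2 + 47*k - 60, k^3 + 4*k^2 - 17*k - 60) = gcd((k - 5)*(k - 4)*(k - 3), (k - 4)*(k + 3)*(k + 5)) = k - 4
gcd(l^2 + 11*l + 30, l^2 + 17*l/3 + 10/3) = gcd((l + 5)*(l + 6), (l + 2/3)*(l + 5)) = l + 5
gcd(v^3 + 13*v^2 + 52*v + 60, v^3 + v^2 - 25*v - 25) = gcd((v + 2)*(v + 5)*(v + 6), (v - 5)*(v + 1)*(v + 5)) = v + 5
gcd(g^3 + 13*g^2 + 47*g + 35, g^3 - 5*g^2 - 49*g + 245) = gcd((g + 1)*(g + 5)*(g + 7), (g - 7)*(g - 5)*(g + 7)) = g + 7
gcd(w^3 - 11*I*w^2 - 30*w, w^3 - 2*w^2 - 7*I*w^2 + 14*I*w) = w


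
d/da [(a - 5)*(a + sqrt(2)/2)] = 2*a - 5 + sqrt(2)/2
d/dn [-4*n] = -4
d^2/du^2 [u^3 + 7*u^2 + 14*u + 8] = 6*u + 14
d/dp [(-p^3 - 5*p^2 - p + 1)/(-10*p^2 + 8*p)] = (5*p^4 - 8*p^3 - 25*p^2 + 10*p - 4)/(2*p^2*(25*p^2 - 40*p + 16))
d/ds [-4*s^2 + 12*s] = 12 - 8*s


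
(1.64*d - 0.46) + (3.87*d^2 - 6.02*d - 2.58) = 3.87*d^2 - 4.38*d - 3.04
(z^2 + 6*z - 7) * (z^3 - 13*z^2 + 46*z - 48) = z^5 - 7*z^4 - 39*z^3 + 319*z^2 - 610*z + 336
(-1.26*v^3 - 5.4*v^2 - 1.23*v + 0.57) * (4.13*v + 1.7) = -5.2038*v^4 - 24.444*v^3 - 14.2599*v^2 + 0.2631*v + 0.969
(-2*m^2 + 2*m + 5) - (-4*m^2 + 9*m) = 2*m^2 - 7*m + 5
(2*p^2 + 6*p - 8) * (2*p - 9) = 4*p^3 - 6*p^2 - 70*p + 72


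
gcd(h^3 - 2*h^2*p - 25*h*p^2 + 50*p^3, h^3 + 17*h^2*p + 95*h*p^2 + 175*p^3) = h + 5*p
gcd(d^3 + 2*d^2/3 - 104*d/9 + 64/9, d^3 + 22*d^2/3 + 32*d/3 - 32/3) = d^2 + 10*d/3 - 8/3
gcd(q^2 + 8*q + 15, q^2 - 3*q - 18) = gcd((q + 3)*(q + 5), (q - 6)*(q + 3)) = q + 3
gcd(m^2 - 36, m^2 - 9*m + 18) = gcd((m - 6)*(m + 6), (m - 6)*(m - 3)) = m - 6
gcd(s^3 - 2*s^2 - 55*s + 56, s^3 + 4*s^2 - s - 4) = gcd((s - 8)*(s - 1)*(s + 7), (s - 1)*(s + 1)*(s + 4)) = s - 1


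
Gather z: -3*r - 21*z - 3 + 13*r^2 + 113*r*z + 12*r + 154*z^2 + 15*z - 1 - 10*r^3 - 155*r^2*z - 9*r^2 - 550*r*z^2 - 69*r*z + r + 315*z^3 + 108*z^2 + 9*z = -10*r^3 + 4*r^2 + 10*r + 315*z^3 + z^2*(262 - 550*r) + z*(-155*r^2 + 44*r + 3) - 4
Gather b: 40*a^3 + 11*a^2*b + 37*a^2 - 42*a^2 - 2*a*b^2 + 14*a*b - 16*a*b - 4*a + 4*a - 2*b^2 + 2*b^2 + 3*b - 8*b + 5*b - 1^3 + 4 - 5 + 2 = 40*a^3 - 5*a^2 - 2*a*b^2 + b*(11*a^2 - 2*a)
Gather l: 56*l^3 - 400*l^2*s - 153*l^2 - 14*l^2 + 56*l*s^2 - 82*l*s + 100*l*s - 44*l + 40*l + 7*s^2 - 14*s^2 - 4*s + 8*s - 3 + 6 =56*l^3 + l^2*(-400*s - 167) + l*(56*s^2 + 18*s - 4) - 7*s^2 + 4*s + 3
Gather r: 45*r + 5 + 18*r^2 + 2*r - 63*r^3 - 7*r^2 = -63*r^3 + 11*r^2 + 47*r + 5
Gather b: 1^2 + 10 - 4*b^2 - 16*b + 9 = -4*b^2 - 16*b + 20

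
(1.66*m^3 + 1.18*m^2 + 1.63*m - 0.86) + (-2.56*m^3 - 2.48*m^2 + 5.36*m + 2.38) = -0.9*m^3 - 1.3*m^2 + 6.99*m + 1.52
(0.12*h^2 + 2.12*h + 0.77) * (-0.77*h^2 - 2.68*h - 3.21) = -0.0924*h^4 - 1.954*h^3 - 6.6597*h^2 - 8.8688*h - 2.4717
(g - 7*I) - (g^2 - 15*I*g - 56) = -g^2 + g + 15*I*g + 56 - 7*I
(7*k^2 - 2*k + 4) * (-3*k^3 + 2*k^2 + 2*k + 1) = -21*k^5 + 20*k^4 - 2*k^3 + 11*k^2 + 6*k + 4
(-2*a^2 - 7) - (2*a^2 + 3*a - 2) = -4*a^2 - 3*a - 5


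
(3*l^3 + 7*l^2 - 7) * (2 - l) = -3*l^4 - l^3 + 14*l^2 + 7*l - 14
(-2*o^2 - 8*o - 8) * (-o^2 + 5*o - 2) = 2*o^4 - 2*o^3 - 28*o^2 - 24*o + 16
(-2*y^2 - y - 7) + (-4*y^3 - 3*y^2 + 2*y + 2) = -4*y^3 - 5*y^2 + y - 5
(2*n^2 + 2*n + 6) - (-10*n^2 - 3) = 12*n^2 + 2*n + 9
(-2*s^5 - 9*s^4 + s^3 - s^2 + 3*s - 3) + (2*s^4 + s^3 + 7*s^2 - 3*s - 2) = -2*s^5 - 7*s^4 + 2*s^3 + 6*s^2 - 5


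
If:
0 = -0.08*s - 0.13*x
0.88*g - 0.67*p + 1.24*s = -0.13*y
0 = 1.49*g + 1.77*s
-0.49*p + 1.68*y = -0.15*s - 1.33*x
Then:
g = -2.32209610866287*y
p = 0.761875260571914*y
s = 1.95475887113428*y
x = -1.20292853608263*y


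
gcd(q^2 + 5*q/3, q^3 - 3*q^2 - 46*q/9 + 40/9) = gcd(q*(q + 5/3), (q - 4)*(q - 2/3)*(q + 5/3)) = q + 5/3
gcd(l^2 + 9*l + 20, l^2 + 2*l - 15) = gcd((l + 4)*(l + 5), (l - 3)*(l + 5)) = l + 5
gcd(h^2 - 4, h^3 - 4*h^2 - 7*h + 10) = h + 2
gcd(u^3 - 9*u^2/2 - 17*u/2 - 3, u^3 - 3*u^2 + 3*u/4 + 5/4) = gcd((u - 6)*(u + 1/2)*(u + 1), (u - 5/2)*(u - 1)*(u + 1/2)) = u + 1/2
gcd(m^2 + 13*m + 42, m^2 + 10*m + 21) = m + 7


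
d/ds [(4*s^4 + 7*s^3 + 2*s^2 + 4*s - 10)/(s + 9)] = (12*s^4 + 158*s^3 + 191*s^2 + 36*s + 46)/(s^2 + 18*s + 81)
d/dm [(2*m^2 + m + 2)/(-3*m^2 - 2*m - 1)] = (-m^2 + 8*m + 3)/(9*m^4 + 12*m^3 + 10*m^2 + 4*m + 1)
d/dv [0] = 0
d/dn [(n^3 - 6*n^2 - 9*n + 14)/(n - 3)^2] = (n^3 - 9*n^2 + 45*n - 1)/(n^3 - 9*n^2 + 27*n - 27)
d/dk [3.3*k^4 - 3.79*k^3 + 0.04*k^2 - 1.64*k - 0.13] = 13.2*k^3 - 11.37*k^2 + 0.08*k - 1.64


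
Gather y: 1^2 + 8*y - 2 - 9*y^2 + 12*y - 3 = -9*y^2 + 20*y - 4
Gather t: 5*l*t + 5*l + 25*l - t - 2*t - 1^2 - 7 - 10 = 30*l + t*(5*l - 3) - 18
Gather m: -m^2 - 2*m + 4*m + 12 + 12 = -m^2 + 2*m + 24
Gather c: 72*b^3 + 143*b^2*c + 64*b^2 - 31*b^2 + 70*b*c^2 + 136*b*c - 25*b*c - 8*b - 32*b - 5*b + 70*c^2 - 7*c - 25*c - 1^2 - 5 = 72*b^3 + 33*b^2 - 45*b + c^2*(70*b + 70) + c*(143*b^2 + 111*b - 32) - 6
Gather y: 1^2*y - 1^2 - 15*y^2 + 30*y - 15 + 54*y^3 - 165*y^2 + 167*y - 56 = 54*y^3 - 180*y^2 + 198*y - 72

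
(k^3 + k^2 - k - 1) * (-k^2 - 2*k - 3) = -k^5 - 3*k^4 - 4*k^3 + 5*k + 3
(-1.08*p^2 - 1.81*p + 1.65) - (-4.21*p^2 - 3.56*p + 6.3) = 3.13*p^2 + 1.75*p - 4.65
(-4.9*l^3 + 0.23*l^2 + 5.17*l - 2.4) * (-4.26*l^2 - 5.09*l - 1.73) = 20.874*l^5 + 23.9612*l^4 - 14.7179*l^3 - 16.4892*l^2 + 3.2719*l + 4.152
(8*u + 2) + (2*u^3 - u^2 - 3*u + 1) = 2*u^3 - u^2 + 5*u + 3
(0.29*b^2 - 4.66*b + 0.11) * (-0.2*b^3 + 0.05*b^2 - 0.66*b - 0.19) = -0.058*b^5 + 0.9465*b^4 - 0.4464*b^3 + 3.026*b^2 + 0.8128*b - 0.0209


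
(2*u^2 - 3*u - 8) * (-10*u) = -20*u^3 + 30*u^2 + 80*u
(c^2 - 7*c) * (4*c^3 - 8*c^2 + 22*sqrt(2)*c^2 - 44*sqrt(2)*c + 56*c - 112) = 4*c^5 - 36*c^4 + 22*sqrt(2)*c^4 - 198*sqrt(2)*c^3 + 112*c^3 - 504*c^2 + 308*sqrt(2)*c^2 + 784*c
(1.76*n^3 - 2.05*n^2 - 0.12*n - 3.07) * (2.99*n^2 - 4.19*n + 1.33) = 5.2624*n^5 - 13.5039*n^4 + 10.5715*n^3 - 11.403*n^2 + 12.7037*n - 4.0831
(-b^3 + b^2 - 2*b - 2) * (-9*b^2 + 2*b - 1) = 9*b^5 - 11*b^4 + 21*b^3 + 13*b^2 - 2*b + 2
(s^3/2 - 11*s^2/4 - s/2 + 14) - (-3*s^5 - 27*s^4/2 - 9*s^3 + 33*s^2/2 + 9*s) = 3*s^5 + 27*s^4/2 + 19*s^3/2 - 77*s^2/4 - 19*s/2 + 14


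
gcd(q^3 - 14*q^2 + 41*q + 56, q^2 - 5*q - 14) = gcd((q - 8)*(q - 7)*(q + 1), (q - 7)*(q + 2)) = q - 7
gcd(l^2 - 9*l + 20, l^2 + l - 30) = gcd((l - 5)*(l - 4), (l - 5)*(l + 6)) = l - 5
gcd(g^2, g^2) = g^2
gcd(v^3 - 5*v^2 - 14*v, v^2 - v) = v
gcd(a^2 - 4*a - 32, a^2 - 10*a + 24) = 1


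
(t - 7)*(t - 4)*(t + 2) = t^3 - 9*t^2 + 6*t + 56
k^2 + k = k*(k + 1)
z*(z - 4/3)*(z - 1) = z^3 - 7*z^2/3 + 4*z/3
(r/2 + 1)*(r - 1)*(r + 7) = r^3/2 + 4*r^2 + 5*r/2 - 7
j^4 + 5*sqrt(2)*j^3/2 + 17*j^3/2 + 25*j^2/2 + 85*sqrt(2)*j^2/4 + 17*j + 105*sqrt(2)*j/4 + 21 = (j + 3/2)*(j + 7)*(j + sqrt(2)/2)*(j + 2*sqrt(2))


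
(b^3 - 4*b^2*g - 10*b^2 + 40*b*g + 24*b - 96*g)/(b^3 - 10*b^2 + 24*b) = (b - 4*g)/b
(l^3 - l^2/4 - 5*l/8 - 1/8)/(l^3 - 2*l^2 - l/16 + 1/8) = 2*(2*l^2 - l - 1)/(4*l^2 - 9*l + 2)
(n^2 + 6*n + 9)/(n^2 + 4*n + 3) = (n + 3)/(n + 1)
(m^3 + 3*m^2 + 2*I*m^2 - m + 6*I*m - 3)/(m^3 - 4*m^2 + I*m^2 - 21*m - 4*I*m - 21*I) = (m + I)/(m - 7)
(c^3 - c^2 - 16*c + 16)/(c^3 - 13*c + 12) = (c - 4)/(c - 3)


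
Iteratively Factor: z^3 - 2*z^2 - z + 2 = (z + 1)*(z^2 - 3*z + 2) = (z - 1)*(z + 1)*(z - 2)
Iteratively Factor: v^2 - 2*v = (v)*(v - 2)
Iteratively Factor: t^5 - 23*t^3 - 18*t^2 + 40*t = (t - 5)*(t^4 + 5*t^3 + 2*t^2 - 8*t) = t*(t - 5)*(t^3 + 5*t^2 + 2*t - 8) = t*(t - 5)*(t + 4)*(t^2 + t - 2) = t*(t - 5)*(t + 2)*(t + 4)*(t - 1)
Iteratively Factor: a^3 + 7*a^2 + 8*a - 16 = (a + 4)*(a^2 + 3*a - 4) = (a - 1)*(a + 4)*(a + 4)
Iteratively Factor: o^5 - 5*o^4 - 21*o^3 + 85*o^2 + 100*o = (o - 5)*(o^4 - 21*o^2 - 20*o) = (o - 5)*(o + 1)*(o^3 - o^2 - 20*o) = o*(o - 5)*(o + 1)*(o^2 - o - 20) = o*(o - 5)^2*(o + 1)*(o + 4)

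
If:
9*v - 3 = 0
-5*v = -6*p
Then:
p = 5/18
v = 1/3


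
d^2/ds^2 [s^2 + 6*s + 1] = 2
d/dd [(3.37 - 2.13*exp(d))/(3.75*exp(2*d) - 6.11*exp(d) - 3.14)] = (7.9875*exp(2*d) - 25.275*exp(d) + 27.2789)*exp(d)/(14.0625*exp(4*d) - 45.825*exp(3*d) + 13.7821*exp(2*d) + 38.3708*exp(d) + 9.8596)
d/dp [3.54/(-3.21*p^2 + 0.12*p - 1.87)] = (22.7268*p - 0.4248)/(3.21*p^2 - 0.12*p + 1.87)^2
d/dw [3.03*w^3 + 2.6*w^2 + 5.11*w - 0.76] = 9.09*w^2 + 5.2*w + 5.11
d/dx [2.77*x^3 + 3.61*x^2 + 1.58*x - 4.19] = 8.31*x^2 + 7.22*x + 1.58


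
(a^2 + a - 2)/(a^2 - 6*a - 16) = (a - 1)/(a - 8)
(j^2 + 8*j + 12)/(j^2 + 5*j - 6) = (j + 2)/(j - 1)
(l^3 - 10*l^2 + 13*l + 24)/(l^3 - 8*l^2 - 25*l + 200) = (l^2 - 2*l - 3)/(l^2 - 25)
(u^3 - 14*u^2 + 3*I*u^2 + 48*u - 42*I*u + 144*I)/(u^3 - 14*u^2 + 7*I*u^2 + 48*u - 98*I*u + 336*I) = (u + 3*I)/(u + 7*I)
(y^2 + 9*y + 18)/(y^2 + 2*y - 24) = (y + 3)/(y - 4)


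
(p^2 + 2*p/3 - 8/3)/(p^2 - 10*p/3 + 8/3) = (p + 2)/(p - 2)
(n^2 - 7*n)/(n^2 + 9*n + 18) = n*(n - 7)/(n^2 + 9*n + 18)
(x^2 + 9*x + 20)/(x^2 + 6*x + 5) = (x + 4)/(x + 1)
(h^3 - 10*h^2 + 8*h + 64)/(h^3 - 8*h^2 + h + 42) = (h^2 - 12*h + 32)/(h^2 - 10*h + 21)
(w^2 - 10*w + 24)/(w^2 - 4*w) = (w - 6)/w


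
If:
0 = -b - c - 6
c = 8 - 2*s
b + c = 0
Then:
No Solution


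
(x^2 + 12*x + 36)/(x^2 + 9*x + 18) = (x + 6)/(x + 3)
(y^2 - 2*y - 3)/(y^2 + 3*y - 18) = (y + 1)/(y + 6)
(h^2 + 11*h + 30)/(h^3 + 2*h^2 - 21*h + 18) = (h + 5)/(h^2 - 4*h + 3)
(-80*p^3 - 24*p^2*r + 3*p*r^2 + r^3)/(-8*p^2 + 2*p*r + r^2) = (20*p^2 + p*r - r^2)/(2*p - r)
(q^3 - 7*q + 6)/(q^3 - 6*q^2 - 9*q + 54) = (q^2 - 3*q + 2)/(q^2 - 9*q + 18)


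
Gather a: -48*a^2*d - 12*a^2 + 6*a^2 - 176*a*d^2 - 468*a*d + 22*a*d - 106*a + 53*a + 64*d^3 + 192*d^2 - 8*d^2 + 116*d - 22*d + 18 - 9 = a^2*(-48*d - 6) + a*(-176*d^2 - 446*d - 53) + 64*d^3 + 184*d^2 + 94*d + 9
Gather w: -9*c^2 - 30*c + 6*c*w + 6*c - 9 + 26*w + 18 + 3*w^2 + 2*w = -9*c^2 - 24*c + 3*w^2 + w*(6*c + 28) + 9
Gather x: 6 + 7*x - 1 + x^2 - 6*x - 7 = x^2 + x - 2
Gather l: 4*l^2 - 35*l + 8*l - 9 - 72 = 4*l^2 - 27*l - 81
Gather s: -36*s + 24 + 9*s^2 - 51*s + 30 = 9*s^2 - 87*s + 54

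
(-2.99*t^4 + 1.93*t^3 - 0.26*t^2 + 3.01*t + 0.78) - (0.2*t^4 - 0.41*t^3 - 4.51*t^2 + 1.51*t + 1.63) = -3.19*t^4 + 2.34*t^3 + 4.25*t^2 + 1.5*t - 0.85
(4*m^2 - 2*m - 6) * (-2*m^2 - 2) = -8*m^4 + 4*m^3 + 4*m^2 + 4*m + 12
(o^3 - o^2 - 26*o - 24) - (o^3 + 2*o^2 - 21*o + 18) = -3*o^2 - 5*o - 42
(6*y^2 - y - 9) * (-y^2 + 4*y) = -6*y^4 + 25*y^3 + 5*y^2 - 36*y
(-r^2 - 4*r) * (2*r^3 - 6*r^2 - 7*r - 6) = -2*r^5 - 2*r^4 + 31*r^3 + 34*r^2 + 24*r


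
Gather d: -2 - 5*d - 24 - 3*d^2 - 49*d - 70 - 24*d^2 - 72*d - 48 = -27*d^2 - 126*d - 144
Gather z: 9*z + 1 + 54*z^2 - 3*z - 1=54*z^2 + 6*z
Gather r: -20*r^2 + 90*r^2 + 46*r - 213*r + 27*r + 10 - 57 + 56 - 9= 70*r^2 - 140*r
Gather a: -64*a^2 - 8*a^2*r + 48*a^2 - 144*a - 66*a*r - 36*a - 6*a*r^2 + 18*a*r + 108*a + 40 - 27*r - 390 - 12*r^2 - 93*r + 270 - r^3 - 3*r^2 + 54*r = a^2*(-8*r - 16) + a*(-6*r^2 - 48*r - 72) - r^3 - 15*r^2 - 66*r - 80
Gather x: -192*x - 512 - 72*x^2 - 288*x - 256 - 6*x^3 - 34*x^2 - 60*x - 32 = -6*x^3 - 106*x^2 - 540*x - 800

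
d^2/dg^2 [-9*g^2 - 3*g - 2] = -18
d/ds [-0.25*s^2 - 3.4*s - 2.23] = -0.5*s - 3.4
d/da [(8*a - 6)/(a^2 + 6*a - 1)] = 4*(-2*a^2 + 3*a + 7)/(a^4 + 12*a^3 + 34*a^2 - 12*a + 1)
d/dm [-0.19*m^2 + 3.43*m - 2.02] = 3.43 - 0.38*m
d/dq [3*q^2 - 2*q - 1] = 6*q - 2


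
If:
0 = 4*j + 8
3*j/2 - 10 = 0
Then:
No Solution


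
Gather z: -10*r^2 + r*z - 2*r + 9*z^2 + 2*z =-10*r^2 - 2*r + 9*z^2 + z*(r + 2)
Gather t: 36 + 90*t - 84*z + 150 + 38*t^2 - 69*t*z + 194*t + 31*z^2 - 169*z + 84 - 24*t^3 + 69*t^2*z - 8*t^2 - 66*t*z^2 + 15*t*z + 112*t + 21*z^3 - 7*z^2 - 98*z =-24*t^3 + t^2*(69*z + 30) + t*(-66*z^2 - 54*z + 396) + 21*z^3 + 24*z^2 - 351*z + 270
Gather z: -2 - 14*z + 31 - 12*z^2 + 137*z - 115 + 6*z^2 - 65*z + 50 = -6*z^2 + 58*z - 36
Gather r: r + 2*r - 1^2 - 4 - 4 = 3*r - 9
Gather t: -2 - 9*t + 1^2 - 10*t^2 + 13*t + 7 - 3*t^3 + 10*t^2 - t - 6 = -3*t^3 + 3*t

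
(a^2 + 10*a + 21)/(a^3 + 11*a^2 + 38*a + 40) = (a^2 + 10*a + 21)/(a^3 + 11*a^2 + 38*a + 40)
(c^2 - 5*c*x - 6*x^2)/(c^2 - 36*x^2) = (c + x)/(c + 6*x)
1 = 1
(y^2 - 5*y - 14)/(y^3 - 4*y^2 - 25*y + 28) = (y + 2)/(y^2 + 3*y - 4)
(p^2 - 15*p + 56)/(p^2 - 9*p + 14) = (p - 8)/(p - 2)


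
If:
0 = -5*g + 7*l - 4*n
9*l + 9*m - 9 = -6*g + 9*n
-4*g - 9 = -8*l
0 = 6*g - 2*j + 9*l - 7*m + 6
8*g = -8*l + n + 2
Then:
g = -161/396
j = -1615/594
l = 365/396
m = 2935/1188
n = 70/33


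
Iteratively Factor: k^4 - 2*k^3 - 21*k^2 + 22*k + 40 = (k - 2)*(k^3 - 21*k - 20) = (k - 2)*(k + 1)*(k^2 - k - 20) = (k - 5)*(k - 2)*(k + 1)*(k + 4)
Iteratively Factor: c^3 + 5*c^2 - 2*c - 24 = (c + 3)*(c^2 + 2*c - 8) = (c - 2)*(c + 3)*(c + 4)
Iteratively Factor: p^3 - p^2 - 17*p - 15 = (p + 3)*(p^2 - 4*p - 5) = (p + 1)*(p + 3)*(p - 5)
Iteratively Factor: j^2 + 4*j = (j + 4)*(j)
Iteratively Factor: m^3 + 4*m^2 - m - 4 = (m + 1)*(m^2 + 3*m - 4) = (m + 1)*(m + 4)*(m - 1)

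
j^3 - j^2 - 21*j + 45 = (j - 3)^2*(j + 5)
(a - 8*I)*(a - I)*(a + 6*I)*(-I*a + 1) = -I*a^4 - 2*a^3 - 49*I*a^2 - 2*a - 48*I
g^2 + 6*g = g*(g + 6)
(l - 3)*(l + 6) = l^2 + 3*l - 18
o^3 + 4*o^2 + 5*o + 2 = (o + 1)^2*(o + 2)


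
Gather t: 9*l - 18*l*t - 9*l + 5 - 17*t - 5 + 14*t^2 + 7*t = 14*t^2 + t*(-18*l - 10)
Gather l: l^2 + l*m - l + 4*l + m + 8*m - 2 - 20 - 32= l^2 + l*(m + 3) + 9*m - 54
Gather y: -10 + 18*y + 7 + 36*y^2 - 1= 36*y^2 + 18*y - 4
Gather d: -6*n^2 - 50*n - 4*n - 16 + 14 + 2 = -6*n^2 - 54*n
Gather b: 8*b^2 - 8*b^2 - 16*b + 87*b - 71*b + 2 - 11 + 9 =0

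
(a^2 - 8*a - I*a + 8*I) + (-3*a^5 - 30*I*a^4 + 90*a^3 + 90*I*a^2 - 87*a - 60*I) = -3*a^5 - 30*I*a^4 + 90*a^3 + a^2 + 90*I*a^2 - 95*a - I*a - 52*I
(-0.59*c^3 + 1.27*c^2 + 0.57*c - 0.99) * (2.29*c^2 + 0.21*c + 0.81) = -1.3511*c^5 + 2.7844*c^4 + 1.0941*c^3 - 1.1187*c^2 + 0.2538*c - 0.8019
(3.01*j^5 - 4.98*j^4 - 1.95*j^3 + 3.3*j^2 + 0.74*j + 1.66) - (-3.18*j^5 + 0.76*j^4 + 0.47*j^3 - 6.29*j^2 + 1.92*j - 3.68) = 6.19*j^5 - 5.74*j^4 - 2.42*j^3 + 9.59*j^2 - 1.18*j + 5.34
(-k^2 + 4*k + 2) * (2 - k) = k^3 - 6*k^2 + 6*k + 4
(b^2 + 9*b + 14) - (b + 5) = b^2 + 8*b + 9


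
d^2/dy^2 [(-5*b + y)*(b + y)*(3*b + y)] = -2*b + 6*y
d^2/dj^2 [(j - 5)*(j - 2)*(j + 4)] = 6*j - 6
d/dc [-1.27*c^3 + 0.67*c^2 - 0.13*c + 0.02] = -3.81*c^2 + 1.34*c - 0.13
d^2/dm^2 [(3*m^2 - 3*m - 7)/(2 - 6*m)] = 69/(27*m^3 - 27*m^2 + 9*m - 1)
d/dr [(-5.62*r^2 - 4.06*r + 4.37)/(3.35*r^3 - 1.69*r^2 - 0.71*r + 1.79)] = (18.827*r^4 + 27.202*r^3 - 46.7897*r^2 - 5.349*r - 4.1647)/(11.2225*r^6 - 11.323*r^5 - 1.9009*r^4 + 14.3928*r^3 - 5.5461*r^2 - 2.5418*r + 3.2041)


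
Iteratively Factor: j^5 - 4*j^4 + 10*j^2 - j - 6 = (j - 2)*(j^4 - 2*j^3 - 4*j^2 + 2*j + 3) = (j - 2)*(j + 1)*(j^3 - 3*j^2 - j + 3) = (j - 2)*(j - 1)*(j + 1)*(j^2 - 2*j - 3) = (j - 2)*(j - 1)*(j + 1)^2*(j - 3)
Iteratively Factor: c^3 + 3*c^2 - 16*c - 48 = (c - 4)*(c^2 + 7*c + 12) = (c - 4)*(c + 3)*(c + 4)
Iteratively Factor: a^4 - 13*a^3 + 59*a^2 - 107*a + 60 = (a - 1)*(a^3 - 12*a^2 + 47*a - 60) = (a - 4)*(a - 1)*(a^2 - 8*a + 15) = (a - 4)*(a - 3)*(a - 1)*(a - 5)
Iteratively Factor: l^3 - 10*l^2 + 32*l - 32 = (l - 4)*(l^2 - 6*l + 8) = (l - 4)*(l - 2)*(l - 4)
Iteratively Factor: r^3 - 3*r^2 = (r)*(r^2 - 3*r) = r*(r - 3)*(r)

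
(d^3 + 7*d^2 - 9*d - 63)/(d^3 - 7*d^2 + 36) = (d^2 + 10*d + 21)/(d^2 - 4*d - 12)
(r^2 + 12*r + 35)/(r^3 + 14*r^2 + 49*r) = (r + 5)/(r*(r + 7))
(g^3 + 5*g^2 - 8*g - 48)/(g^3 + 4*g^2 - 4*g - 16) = (g^2 + g - 12)/(g^2 - 4)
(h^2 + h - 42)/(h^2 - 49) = (h - 6)/(h - 7)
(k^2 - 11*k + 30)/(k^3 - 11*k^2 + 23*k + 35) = (k - 6)/(k^2 - 6*k - 7)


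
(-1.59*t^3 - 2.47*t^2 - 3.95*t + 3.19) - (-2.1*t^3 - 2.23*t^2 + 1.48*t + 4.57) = 0.51*t^3 - 0.24*t^2 - 5.43*t - 1.38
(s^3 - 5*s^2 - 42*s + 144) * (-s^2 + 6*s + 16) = -s^5 + 11*s^4 + 28*s^3 - 476*s^2 + 192*s + 2304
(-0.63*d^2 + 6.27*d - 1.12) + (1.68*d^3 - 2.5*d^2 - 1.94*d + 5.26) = 1.68*d^3 - 3.13*d^2 + 4.33*d + 4.14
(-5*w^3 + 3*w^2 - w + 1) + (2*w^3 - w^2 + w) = -3*w^3 + 2*w^2 + 1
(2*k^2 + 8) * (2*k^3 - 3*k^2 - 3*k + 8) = 4*k^5 - 6*k^4 + 10*k^3 - 8*k^2 - 24*k + 64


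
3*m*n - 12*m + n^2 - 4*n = (3*m + n)*(n - 4)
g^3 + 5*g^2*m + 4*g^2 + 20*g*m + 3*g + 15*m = (g + 1)*(g + 3)*(g + 5*m)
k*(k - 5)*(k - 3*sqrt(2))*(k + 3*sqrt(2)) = k^4 - 5*k^3 - 18*k^2 + 90*k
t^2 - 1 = (t - 1)*(t + 1)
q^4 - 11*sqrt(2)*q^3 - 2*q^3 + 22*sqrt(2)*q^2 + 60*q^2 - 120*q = q*(q - 2)*(q - 6*sqrt(2))*(q - 5*sqrt(2))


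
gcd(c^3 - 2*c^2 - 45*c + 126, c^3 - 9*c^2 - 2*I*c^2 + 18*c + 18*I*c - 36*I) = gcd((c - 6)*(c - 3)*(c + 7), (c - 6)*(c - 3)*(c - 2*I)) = c^2 - 9*c + 18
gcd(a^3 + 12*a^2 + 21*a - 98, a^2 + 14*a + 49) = a^2 + 14*a + 49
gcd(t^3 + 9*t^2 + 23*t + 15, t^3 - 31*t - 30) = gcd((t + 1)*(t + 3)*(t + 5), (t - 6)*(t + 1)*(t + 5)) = t^2 + 6*t + 5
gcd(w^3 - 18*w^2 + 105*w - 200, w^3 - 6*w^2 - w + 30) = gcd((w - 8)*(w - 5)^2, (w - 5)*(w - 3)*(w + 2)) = w - 5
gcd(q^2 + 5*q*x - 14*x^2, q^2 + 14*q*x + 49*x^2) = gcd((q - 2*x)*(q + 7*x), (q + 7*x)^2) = q + 7*x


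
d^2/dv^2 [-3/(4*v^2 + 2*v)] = 3*(2*v*(2*v + 1) - (4*v + 1)^2)/(v^3*(2*v + 1)^3)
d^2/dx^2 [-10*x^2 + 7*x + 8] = -20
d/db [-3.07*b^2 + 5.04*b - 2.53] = 5.04 - 6.14*b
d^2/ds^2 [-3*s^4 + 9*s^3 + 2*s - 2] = 18*s*(3 - 2*s)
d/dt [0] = 0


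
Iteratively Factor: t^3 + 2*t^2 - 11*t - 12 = (t + 1)*(t^2 + t - 12) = (t + 1)*(t + 4)*(t - 3)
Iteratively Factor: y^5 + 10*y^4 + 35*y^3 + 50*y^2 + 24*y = (y)*(y^4 + 10*y^3 + 35*y^2 + 50*y + 24) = y*(y + 4)*(y^3 + 6*y^2 + 11*y + 6) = y*(y + 3)*(y + 4)*(y^2 + 3*y + 2) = y*(y + 2)*(y + 3)*(y + 4)*(y + 1)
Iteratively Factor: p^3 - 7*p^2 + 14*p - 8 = (p - 1)*(p^2 - 6*p + 8) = (p - 2)*(p - 1)*(p - 4)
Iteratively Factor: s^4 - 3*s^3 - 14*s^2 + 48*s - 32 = (s - 4)*(s^3 + s^2 - 10*s + 8) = (s - 4)*(s + 4)*(s^2 - 3*s + 2) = (s - 4)*(s - 2)*(s + 4)*(s - 1)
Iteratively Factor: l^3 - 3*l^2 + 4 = (l + 1)*(l^2 - 4*l + 4) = (l - 2)*(l + 1)*(l - 2)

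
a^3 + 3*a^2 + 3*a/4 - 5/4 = (a - 1/2)*(a + 1)*(a + 5/2)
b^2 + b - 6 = (b - 2)*(b + 3)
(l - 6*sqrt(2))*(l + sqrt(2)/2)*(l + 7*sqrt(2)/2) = l^3 - 2*sqrt(2)*l^2 - 89*l/2 - 21*sqrt(2)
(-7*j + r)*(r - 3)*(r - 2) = -7*j*r^2 + 35*j*r - 42*j + r^3 - 5*r^2 + 6*r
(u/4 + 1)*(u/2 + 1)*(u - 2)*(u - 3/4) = u^4/8 + 13*u^3/32 - 7*u^2/8 - 13*u/8 + 3/2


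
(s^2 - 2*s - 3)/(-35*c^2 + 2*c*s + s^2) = (s^2 - 2*s - 3)/(-35*c^2 + 2*c*s + s^2)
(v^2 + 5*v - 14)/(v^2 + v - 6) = (v + 7)/(v + 3)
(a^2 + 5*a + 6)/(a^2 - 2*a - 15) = (a + 2)/(a - 5)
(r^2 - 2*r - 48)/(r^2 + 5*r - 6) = (r - 8)/(r - 1)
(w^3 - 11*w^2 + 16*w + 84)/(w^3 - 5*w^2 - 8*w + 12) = (w - 7)/(w - 1)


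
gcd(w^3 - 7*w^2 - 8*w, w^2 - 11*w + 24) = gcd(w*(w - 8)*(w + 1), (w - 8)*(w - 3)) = w - 8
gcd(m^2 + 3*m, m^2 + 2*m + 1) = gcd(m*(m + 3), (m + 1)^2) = 1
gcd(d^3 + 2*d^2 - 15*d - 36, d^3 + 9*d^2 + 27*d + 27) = d^2 + 6*d + 9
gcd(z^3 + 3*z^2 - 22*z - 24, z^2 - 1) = z + 1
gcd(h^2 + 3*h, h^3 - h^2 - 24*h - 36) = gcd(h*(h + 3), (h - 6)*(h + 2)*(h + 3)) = h + 3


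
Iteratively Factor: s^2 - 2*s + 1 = (s - 1)*(s - 1)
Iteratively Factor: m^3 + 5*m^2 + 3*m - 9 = (m + 3)*(m^2 + 2*m - 3) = (m - 1)*(m + 3)*(m + 3)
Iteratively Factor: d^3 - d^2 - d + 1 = (d - 1)*(d^2 - 1) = (d - 1)*(d + 1)*(d - 1)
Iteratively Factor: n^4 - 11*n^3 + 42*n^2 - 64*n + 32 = (n - 2)*(n^3 - 9*n^2 + 24*n - 16) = (n - 2)*(n - 1)*(n^2 - 8*n + 16) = (n - 4)*(n - 2)*(n - 1)*(n - 4)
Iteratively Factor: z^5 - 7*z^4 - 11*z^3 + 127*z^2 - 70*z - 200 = (z + 4)*(z^4 - 11*z^3 + 33*z^2 - 5*z - 50) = (z - 2)*(z + 4)*(z^3 - 9*z^2 + 15*z + 25) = (z - 2)*(z + 1)*(z + 4)*(z^2 - 10*z + 25) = (z - 5)*(z - 2)*(z + 1)*(z + 4)*(z - 5)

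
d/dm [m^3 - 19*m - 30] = 3*m^2 - 19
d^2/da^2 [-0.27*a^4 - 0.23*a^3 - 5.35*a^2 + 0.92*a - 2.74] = -3.24*a^2 - 1.38*a - 10.7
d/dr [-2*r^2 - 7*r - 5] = -4*r - 7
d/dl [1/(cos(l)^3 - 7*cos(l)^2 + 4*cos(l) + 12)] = (3*cos(l)^2 - 14*cos(l) + 4)*sin(l)/(cos(l)^3 - 7*cos(l)^2 + 4*cos(l) + 12)^2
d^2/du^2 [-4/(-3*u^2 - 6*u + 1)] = 24*(-3*u^2 - 6*u + 12*(u + 1)^2 + 1)/(3*u^2 + 6*u - 1)^3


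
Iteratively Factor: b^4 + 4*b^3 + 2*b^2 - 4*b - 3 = (b + 1)*(b^3 + 3*b^2 - b - 3) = (b - 1)*(b + 1)*(b^2 + 4*b + 3) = (b - 1)*(b + 1)*(b + 3)*(b + 1)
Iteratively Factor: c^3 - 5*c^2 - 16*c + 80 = (c - 5)*(c^2 - 16) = (c - 5)*(c - 4)*(c + 4)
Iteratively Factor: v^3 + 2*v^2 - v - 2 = (v + 2)*(v^2 - 1) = (v + 1)*(v + 2)*(v - 1)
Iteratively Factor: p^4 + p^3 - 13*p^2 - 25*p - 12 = (p - 4)*(p^3 + 5*p^2 + 7*p + 3) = (p - 4)*(p + 3)*(p^2 + 2*p + 1) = (p - 4)*(p + 1)*(p + 3)*(p + 1)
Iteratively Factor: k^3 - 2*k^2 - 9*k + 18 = (k - 2)*(k^2 - 9) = (k - 3)*(k - 2)*(k + 3)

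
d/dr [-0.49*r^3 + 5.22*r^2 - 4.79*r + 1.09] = -1.47*r^2 + 10.44*r - 4.79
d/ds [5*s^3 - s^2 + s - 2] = 15*s^2 - 2*s + 1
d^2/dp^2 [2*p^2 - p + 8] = 4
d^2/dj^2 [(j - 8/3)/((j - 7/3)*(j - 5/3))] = 54*(27*j^3 - 216*j^2 + 549*j - 452)/(729*j^6 - 8748*j^5 + 43497*j^4 - 114696*j^3 + 169155*j^2 - 132300*j + 42875)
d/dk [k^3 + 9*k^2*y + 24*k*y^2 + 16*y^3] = 3*k^2 + 18*k*y + 24*y^2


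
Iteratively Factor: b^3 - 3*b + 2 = (b + 2)*(b^2 - 2*b + 1) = (b - 1)*(b + 2)*(b - 1)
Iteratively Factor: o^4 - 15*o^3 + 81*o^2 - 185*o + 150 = (o - 5)*(o^3 - 10*o^2 + 31*o - 30) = (o - 5)^2*(o^2 - 5*o + 6) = (o - 5)^2*(o - 2)*(o - 3)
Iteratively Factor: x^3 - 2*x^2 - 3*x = (x - 3)*(x^2 + x) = (x - 3)*(x + 1)*(x)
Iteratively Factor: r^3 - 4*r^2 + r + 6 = (r + 1)*(r^2 - 5*r + 6) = (r - 2)*(r + 1)*(r - 3)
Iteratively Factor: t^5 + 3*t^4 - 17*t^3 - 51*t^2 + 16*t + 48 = (t + 4)*(t^4 - t^3 - 13*t^2 + t + 12) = (t - 1)*(t + 4)*(t^3 - 13*t - 12) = (t - 4)*(t - 1)*(t + 4)*(t^2 + 4*t + 3) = (t - 4)*(t - 1)*(t + 3)*(t + 4)*(t + 1)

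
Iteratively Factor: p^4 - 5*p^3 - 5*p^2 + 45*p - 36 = (p - 1)*(p^3 - 4*p^2 - 9*p + 36) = (p - 3)*(p - 1)*(p^2 - p - 12) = (p - 3)*(p - 1)*(p + 3)*(p - 4)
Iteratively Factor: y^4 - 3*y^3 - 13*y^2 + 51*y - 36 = (y - 3)*(y^3 - 13*y + 12) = (y - 3)*(y + 4)*(y^2 - 4*y + 3) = (y - 3)*(y - 1)*(y + 4)*(y - 3)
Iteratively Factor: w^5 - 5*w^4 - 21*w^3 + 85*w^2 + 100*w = (w)*(w^4 - 5*w^3 - 21*w^2 + 85*w + 100) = w*(w + 4)*(w^3 - 9*w^2 + 15*w + 25) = w*(w - 5)*(w + 4)*(w^2 - 4*w - 5) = w*(w - 5)^2*(w + 4)*(w + 1)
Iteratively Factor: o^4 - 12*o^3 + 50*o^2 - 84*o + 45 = (o - 1)*(o^3 - 11*o^2 + 39*o - 45) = (o - 5)*(o - 1)*(o^2 - 6*o + 9) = (o - 5)*(o - 3)*(o - 1)*(o - 3)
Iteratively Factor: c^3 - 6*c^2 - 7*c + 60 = (c + 3)*(c^2 - 9*c + 20) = (c - 5)*(c + 3)*(c - 4)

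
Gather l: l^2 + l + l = l^2 + 2*l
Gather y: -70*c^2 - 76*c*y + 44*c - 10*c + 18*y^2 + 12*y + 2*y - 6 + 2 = -70*c^2 + 34*c + 18*y^2 + y*(14 - 76*c) - 4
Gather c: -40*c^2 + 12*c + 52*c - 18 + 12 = -40*c^2 + 64*c - 6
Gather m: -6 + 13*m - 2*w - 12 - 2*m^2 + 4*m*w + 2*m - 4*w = -2*m^2 + m*(4*w + 15) - 6*w - 18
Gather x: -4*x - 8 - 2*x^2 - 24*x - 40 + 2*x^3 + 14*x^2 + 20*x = 2*x^3 + 12*x^2 - 8*x - 48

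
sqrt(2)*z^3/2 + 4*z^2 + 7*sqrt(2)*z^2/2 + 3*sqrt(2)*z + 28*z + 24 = (z + 6)*(z + 4*sqrt(2))*(sqrt(2)*z/2 + sqrt(2)/2)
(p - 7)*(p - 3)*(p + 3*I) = p^3 - 10*p^2 + 3*I*p^2 + 21*p - 30*I*p + 63*I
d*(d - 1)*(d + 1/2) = d^3 - d^2/2 - d/2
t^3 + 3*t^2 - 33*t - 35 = (t - 5)*(t + 1)*(t + 7)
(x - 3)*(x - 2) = x^2 - 5*x + 6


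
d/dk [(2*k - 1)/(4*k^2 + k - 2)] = (8*k^2 + 2*k - (2*k - 1)*(8*k + 1) - 4)/(4*k^2 + k - 2)^2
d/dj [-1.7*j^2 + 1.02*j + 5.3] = 1.02 - 3.4*j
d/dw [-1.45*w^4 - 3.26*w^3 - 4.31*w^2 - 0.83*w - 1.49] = -5.8*w^3 - 9.78*w^2 - 8.62*w - 0.83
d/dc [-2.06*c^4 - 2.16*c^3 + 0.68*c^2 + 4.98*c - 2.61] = -8.24*c^3 - 6.48*c^2 + 1.36*c + 4.98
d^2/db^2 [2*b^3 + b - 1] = 12*b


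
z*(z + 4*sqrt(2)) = z^2 + 4*sqrt(2)*z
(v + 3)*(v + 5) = v^2 + 8*v + 15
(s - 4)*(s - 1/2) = s^2 - 9*s/2 + 2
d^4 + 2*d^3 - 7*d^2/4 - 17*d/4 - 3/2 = (d - 3/2)*(d + 1/2)*(d + 1)*(d + 2)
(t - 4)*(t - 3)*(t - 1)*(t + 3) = t^4 - 5*t^3 - 5*t^2 + 45*t - 36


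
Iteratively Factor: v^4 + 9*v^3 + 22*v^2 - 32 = (v - 1)*(v^3 + 10*v^2 + 32*v + 32) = (v - 1)*(v + 4)*(v^2 + 6*v + 8) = (v - 1)*(v + 4)^2*(v + 2)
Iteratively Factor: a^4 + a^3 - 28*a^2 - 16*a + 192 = (a + 4)*(a^3 - 3*a^2 - 16*a + 48) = (a - 4)*(a + 4)*(a^2 + a - 12) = (a - 4)*(a - 3)*(a + 4)*(a + 4)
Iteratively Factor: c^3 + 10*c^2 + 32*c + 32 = (c + 4)*(c^2 + 6*c + 8) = (c + 2)*(c + 4)*(c + 4)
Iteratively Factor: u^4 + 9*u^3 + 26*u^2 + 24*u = (u + 4)*(u^3 + 5*u^2 + 6*u) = (u + 2)*(u + 4)*(u^2 + 3*u) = u*(u + 2)*(u + 4)*(u + 3)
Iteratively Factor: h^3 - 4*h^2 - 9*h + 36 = (h - 3)*(h^2 - h - 12) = (h - 4)*(h - 3)*(h + 3)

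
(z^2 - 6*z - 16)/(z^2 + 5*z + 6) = (z - 8)/(z + 3)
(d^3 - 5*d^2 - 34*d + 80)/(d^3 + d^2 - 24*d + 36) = (d^2 - 3*d - 40)/(d^2 + 3*d - 18)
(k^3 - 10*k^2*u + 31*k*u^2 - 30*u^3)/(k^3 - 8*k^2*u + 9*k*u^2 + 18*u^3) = (-k^2 + 7*k*u - 10*u^2)/(-k^2 + 5*k*u + 6*u^2)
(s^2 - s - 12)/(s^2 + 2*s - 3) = (s - 4)/(s - 1)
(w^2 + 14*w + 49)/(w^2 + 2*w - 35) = (w + 7)/(w - 5)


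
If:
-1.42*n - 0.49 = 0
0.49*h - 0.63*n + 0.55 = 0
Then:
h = -1.57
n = -0.35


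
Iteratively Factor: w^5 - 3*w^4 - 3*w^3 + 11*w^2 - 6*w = (w)*(w^4 - 3*w^3 - 3*w^2 + 11*w - 6) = w*(w - 1)*(w^3 - 2*w^2 - 5*w + 6) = w*(w - 1)^2*(w^2 - w - 6) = w*(w - 3)*(w - 1)^2*(w + 2)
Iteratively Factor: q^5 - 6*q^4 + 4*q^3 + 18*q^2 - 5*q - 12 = (q - 4)*(q^4 - 2*q^3 - 4*q^2 + 2*q + 3) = (q - 4)*(q - 1)*(q^3 - q^2 - 5*q - 3) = (q - 4)*(q - 3)*(q - 1)*(q^2 + 2*q + 1) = (q - 4)*(q - 3)*(q - 1)*(q + 1)*(q + 1)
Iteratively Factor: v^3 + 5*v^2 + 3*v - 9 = (v + 3)*(v^2 + 2*v - 3) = (v - 1)*(v + 3)*(v + 3)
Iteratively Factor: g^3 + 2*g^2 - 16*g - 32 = (g - 4)*(g^2 + 6*g + 8) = (g - 4)*(g + 2)*(g + 4)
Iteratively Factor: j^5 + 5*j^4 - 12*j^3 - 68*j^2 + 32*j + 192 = (j - 3)*(j^4 + 8*j^3 + 12*j^2 - 32*j - 64) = (j - 3)*(j - 2)*(j^3 + 10*j^2 + 32*j + 32) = (j - 3)*(j - 2)*(j + 4)*(j^2 + 6*j + 8) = (j - 3)*(j - 2)*(j + 2)*(j + 4)*(j + 4)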